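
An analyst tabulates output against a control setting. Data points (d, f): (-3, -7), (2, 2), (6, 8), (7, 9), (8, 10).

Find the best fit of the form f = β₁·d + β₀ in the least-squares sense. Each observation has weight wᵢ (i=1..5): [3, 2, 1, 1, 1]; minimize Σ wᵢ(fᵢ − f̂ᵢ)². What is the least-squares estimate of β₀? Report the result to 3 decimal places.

The normal equations are: 184·β₁ + 16·β₀ = 262;  16·β₁ + 8·β₀ = 10.
Eliminating β₀: 8·(row 1) − 16·(row 2) gives 1216·β₁ = 8·262 − 16·10 = 1936, so β₁ = 121/76.
Then β₀ = (10 − 16·(121/76))/8 = -147/76.

β₀ = -1.934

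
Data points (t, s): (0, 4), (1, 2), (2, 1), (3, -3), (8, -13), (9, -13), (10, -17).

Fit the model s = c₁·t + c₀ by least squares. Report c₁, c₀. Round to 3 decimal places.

c₁ = -2.051, c₀ = 4.098

Compute the Gram sums: Σt·t = 259, Σt = 33, Σ1 = 7.
And Σt·s = -396, Σs = -39.
AᵀA·[c₁, c₀]ᵀ = Aᵀs becomes [[259, 33]; [33, 7]]·[c₁, c₀]ᵀ = [-396, -39]ᵀ.
det = 259·7 − 33² = 724.
c₁ = ((-396)·7 − 33·(-39))/724 = -1485/724; c₀ = (259·(-39) − 33·(-396))/724 = 2967/724.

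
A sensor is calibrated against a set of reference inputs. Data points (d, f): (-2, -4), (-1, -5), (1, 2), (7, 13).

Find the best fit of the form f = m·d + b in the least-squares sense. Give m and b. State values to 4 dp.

m = 2.0205, b = -1.0256

From the data, Σd·d = 55, Σd = 5, Σ1 = 4.
Moment sums: Σd·f = 106, Σf = 6.
Eliminating b: 4·(row 1) − 5·(row 2) gives 195·m = 4·106 − 5·6 = 394, so m = 394/195.
Then b = (6 − 5·(394/195))/4 = -40/39.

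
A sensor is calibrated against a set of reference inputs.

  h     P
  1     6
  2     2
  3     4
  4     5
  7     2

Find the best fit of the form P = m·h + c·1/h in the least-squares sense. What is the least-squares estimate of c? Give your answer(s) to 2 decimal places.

c = 5.61

Setting ∂/∂m … = 0 gives: 79·m + 5·c = 56;  5·m + (10189/7056)·c = 829/84.
(Σh·h = 79, Σh·1/h = 5, Σ1/h·1/h = 10189/7056, Σh·P = 56, Σ1/h·P = 829/84.)
Eliminating c: (10189/7056)·(row 1) − 5·(row 2) gives (628531/7056)·m = (10189/7056)·56 − 5·(829/84) = 7943/252, so m = 4732/13373.
Then c = ((829/84) − 5·(4732/13373))/(10189/7056) = 75012/13373.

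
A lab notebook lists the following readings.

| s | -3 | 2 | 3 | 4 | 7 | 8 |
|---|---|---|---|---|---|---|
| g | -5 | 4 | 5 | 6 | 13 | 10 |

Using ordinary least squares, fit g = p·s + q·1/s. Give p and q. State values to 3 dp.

MᵀM·[p, q]ᵀ = Mᵀg reads: 151·p + 6·q = 233;  6·p + (16109/28224)·q = 835/84.
(Σs·s = 151, Σs·1/s = 6, Σ1/s·1/s = 16109/28224, Σs·g = 233, Σ1/s·g = 835/84.)
Eliminating q: (16109/28224)·(row 1) − 6·(row 2) gives (1416395/28224)·p = (16109/28224)·233 − 6·(835/84) = 2070037/28224, so p = 2070037/1416395.
Then q = ((835/84) − 6·(2070037/1416395))/(16109/28224) = 2907408/1416395.

p = 1.461, q = 2.053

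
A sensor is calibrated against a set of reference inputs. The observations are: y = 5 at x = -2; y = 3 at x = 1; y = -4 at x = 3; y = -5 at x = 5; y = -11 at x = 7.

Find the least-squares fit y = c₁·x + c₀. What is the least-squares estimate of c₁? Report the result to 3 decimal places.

c₁ = -1.791

Compute the Gram sums: Σx·x = 88, Σx = 14, Σ1 = 5.
Right-hand side: Σx·y = -121, Σy = -12.
Δ = 88·5 − 14² = 244.
c₁ = ((-121)·5 − 14·(-12))/244 = -437/244; c₀ = (88·(-12) − 14·(-121))/244 = 319/122.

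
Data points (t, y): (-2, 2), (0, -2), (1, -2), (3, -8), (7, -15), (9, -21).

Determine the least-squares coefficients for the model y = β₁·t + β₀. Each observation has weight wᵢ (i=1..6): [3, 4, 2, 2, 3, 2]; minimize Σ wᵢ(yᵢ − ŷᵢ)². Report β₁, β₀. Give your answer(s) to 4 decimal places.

Compute the Gram sums: Σwᵢ·t·t = 341, Σwᵢ·t = 41, Σwᵢ·1 = 16.
For MᵀWy: Σwᵢ·t·y = -757, Σwᵢ·y = -109.
Normal equations: [[341, 41]; [41, 16]]·[β₁, β₀]ᵀ = [-757, -109]ᵀ.
Eliminating β₀: 16·(row 1) − 41·(row 2) gives 3775·β₁ = 16·(-757) − 41·(-109) = -7643, so β₁ = -7643/3775.
Then β₀ = ((-109) − 41·(-7643/3775))/16 = -6132/3775.

β₁ = -2.0246, β₀ = -1.6244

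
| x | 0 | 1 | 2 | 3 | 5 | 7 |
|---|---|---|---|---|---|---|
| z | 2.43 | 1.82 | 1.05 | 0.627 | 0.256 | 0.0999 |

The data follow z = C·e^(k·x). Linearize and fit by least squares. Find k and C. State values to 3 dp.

k = -0.466, C = 2.626

Linearized form: ln z = k·x + ln C. From the 6 transformed points,
AᵀA = [[88.0000, 18.0000]; [18.0000, 6]], rhs = [-23.6420, -2.5975]ᵀ  (here Σx = 18.0000, Σ(x)² = 88.0000, Σln z = -2.5975, Σx·ln z = -23.6420).
Δ = 88.0000·6 − (18.0000)² = 204.0000; k = (-23.6420·6 − 18.0000·-2.5975)/204.0000 = -0.46617, ln C = (88.0000·-2.5975 − 18.0000·-23.6420)/204.0000 = 0.96559, so C = exp(0.96559) = 2.62633.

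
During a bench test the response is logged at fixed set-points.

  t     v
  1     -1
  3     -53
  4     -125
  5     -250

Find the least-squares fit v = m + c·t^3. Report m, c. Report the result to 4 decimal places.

Entries of AᵀA: Σ1 = 4, Σt^3 = 217, Σt^3·t^3 = 20451.
And Σv = -429, Σt^3·v = -40682.
AᵀA·[m, c]ᵀ = Aᵀv becomes [[4, 217]; [217, 20451]]·[m, c]ᵀ = [-429, -40682]ᵀ.
Δ = 4·20451 − 217² = 34715.
m = ((-429)·20451 − 217·(-40682))/34715 = 10903/6943; c = (4·(-40682) − 217·(-429))/34715 = -13927/6943.

m = 1.5704, c = -2.0059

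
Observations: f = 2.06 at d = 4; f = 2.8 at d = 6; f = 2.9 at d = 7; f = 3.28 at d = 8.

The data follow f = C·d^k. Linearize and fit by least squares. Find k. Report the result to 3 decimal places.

k = 0.652

Let Y = ln f. Fitting Y = k·ln d + ln C by least squares:
Σln d = 7.2034, Σ(ln d)² = 13.2429, Σln f = 4.0049, Σln d·ln f = 7.3886.
Normal system: [[13.2429, 7.2034]; [7.2034, 4]]·[k, ln C]ᵀ = [7.3886, 4.0049]ᵀ.
Δ = 13.2429·4 − (7.2034)² = 1.0824; k = (7.3886·4 − 7.2034·4.0049)/1.0824 = 0.65191, ln C = (13.2429·4.0049 − 7.2034·7.3886)/1.0824 = -0.17277.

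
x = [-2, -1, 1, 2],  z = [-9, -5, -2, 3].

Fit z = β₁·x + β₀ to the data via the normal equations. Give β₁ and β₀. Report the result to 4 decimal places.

β₁ = 2.7000, β₀ = -3.2500

Setting ∂/∂β₁ … = 0 gives: 10·β₁ + 0·β₀ = 27;  0·β₁ + 4·β₀ = -13.
(Σx·x = 10, Σx = 0, Σ1 = 4, Σx·z = 27, Σz = -13.)
det = 10·4 − 0² = 40.
β₁ = (27·4 − 0·(-13))/40 = 27/10; β₀ = (10·(-13) − 0·27)/40 = -13/4.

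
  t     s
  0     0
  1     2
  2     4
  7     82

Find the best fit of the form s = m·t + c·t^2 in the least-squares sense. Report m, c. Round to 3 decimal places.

m = -1.284, c = 1.856

Normal-equation sums: Σt·t = 54, Σt·t^2 = 352, Σt^2·t^2 = 2418.
Right-hand side: Σt·s = 584, Σt^2·s = 4036.
Normal equations: [[54, 352]; [352, 2418]]·[m, c]ᵀ = [584, 4036]ᵀ.
Δ = 54·2418 − 352² = 6668.
m = (584·2418 − 352·4036)/6668 = -2140/1667; c = (54·4036 − 352·584)/6668 = 3094/1667.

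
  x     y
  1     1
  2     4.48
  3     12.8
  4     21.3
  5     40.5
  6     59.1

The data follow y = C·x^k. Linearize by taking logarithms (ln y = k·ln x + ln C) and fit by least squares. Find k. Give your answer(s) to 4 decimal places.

k = 2.2869

Linearized form: ln y = k·ln x + ln C. From the 6 transformed points,
Σln x = 6.5793, Σ(ln x)² = 9.4099, Σln y = 14.8883, Σln x·ln y = 21.3466.
Normal system: [[9.4099, 6.5793]; [6.5793, 6]]·[k, ln C]ᵀ = [21.3466, 14.8883]ᵀ.
Solving (det = 13.1729): k = 2.28694, ln C = -0.02634.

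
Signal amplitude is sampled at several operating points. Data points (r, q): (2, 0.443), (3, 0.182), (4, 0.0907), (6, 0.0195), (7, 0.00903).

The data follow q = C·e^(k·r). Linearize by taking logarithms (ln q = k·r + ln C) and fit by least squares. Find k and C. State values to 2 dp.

Taking logs, ln q = k·r + ln C, so regress ln q on r.
Σr = 22.0000, Σ(r)² = 114.0000, Σln q = -13.5627, Σr·ln q = -72.9149.
Equations: 114.0000·k + 22.0000·ln C = -72.9149;  22.0000·k + 5·ln C = -13.5627.
Δ = 114.0000·5 − (22.0000)² = 86.0000; k = (-72.9149·5 − 22.0000·-13.5627)/86.0000 = -0.76972, ln C = (114.0000·-13.5627 − 22.0000·-72.9149)/86.0000 = 0.67421, so C = exp(0.67421) = 1.96248.

k = -0.77, C = 1.96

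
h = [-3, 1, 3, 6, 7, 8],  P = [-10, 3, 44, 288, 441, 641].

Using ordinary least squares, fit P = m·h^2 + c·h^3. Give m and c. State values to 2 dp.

m = 1.92, c = 1.01

The normal system XᵀX·[m, c]ᵀ = XᵀP is [[7956, 57352]; [57352, 427908]]·[m, c]ᵀ = [73310, 543124]ᵀ.
Determinant 7956·427908 − 57352² = 115184144.
m = (73310·427908 − 57352·543124)/115184144 = 27585979/14398018; c = (7956·543124 − 57352·73310)/115184144 = 7288714/7199009.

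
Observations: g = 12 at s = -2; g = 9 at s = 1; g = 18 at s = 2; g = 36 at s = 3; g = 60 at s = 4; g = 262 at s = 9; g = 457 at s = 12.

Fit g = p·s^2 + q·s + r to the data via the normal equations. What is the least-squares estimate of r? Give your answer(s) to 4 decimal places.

Setting ∂/∂p … = 0 gives: 27667·p + 2549·q + 259·r = 88443;  2549·p + 259·q + 29·r = 8211;  259·p + 29·q + 7·r = 854.
(Σs^2·s^2 = 27667, Σs^2·s = 2549, Σs^2 = 259, Σs·s = 259, Σs = 29, Σ1 = 7, Σs^2·g = 88443, Σs·g = 8211, Σg = 854.)
Inverting the 3×3 Gram matrix, [p, q, r]ᵀ = [12104/4041, 87983/48492, 177347/48492]ᵀ.

r = 3.6572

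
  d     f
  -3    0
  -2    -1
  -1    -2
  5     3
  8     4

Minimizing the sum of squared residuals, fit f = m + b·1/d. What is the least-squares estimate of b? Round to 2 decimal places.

Sums needed: Σ1 = 5, Σ1/d = -181/120, Σ1/d·1/d = 20401/14400.
For Aᵀf: Σf = 4, Σ1/d·f = 18/5.
det = 5·(20401/14400) − (-181/120)² = 17311/3600.
m = (4·(20401/14400) − (-181/120)·(18/5))/(17311/3600) = 5707/2473; b = (5·(18/5) − (-181/120)·4)/(17311/3600) = 12360/2473.

b = 5.00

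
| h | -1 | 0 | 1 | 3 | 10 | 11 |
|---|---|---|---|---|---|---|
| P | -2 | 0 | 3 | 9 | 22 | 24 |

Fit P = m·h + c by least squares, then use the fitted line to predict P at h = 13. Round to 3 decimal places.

AᵀA·[m, c]ᵀ = AᵀP reads: 232·m + 24·c = 516;  24·m + 6·c = 56.
(Σh·h = 232, Σh = 24, Σ1 = 6, Σh·P = 516, ΣP = 56.)
Eliminating c: 6·(row 1) − 24·(row 2) gives 816·m = 6·516 − 24·56 = 1752, so m = 73/34.
Then c = (56 − 24·(73/34))/6 = 38/51.
At h = 13: P̂ = (73/34)·(13) + (38/51)·(1) = 2923/102.

P̂ = 28.657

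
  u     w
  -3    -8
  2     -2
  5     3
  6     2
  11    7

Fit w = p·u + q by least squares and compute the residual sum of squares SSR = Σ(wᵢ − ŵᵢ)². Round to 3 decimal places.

Forming MᵀM = [[195, 21]; [21, 5]] and Mᵀw = [124, 2]ᵀ gives MᵀM·[p, q]ᵀ = Mᵀw.
Δ = 195·5 − 21² = 534.
p = (124·5 − 21·2)/534 = 289/267; q = (195·2 − 21·124)/534 = -369/89.
Residuals: -54/89, -5/267, 463/267, -31/89, -203/267; SSR = 1088/267.

SSR = 4.075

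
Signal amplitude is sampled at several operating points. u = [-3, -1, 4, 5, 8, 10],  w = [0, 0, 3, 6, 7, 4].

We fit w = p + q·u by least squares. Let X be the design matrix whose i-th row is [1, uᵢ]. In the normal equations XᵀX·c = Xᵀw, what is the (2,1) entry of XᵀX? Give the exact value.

23

Row 2 ↔ basis u, column 1 ↔ basis 1, so (XᵀX)_{2,1} = Σᵢ u = (-3)·(1) + (-1)·(1) + (4)·(1) + (5)·(1) + (8)·(1) + (10)·(1) = 23.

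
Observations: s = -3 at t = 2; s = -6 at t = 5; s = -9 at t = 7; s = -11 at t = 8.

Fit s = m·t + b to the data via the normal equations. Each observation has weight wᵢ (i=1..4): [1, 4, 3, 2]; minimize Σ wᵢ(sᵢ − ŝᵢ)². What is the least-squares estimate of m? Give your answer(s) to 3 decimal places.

The normal system MᵀWM·[m, b]ᵀ = MᵀWs is [[379, 59]; [59, 10]]·[m, b]ᵀ = [-491, -76]ᵀ.
Eliminating b: 10·(row 1) − 59·(row 2) gives 309·m = 10·(-491) − 59·(-76) = -426, so m = -142/103.
Then b = ((-76) − 59·(-142/103))/10 = 55/103.

m = -1.379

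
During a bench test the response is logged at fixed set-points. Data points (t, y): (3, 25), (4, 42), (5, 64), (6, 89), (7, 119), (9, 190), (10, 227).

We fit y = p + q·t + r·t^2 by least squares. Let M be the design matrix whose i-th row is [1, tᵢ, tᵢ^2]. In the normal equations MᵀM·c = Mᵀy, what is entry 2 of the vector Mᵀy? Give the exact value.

Entry 2 ↔ basis t, so (Mᵀy)_{2} = Σᵢ (t)·yᵢ = (3)·(25) + (4)·(42) + (5)·(64) + (6)·(89) + (7)·(119) + (9)·(190) + (10)·(227) = 5910.

5910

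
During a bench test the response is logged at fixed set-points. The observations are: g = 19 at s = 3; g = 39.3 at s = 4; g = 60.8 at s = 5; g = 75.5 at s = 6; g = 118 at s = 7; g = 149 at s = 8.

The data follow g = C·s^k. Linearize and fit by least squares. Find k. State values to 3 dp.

k = 2.050

With ln gᵢ as the transformed response and ln sᵢ as the regressor:
AᵀA = [[17.0401, 9.9115]; [9.9115, 6]], rhs = [42.3716, 24.8220]ᵀ  (here Σln s = 9.9115, Σ(ln s)² = 17.0401, Σln g = 24.8220, Σln s·ln g = 42.3716).
Slope k = (n·Σln s·ln g − Σln s·Σln g)/(n·Σ(ln s)² − (Σln s)²) = (6·42.3716 − 9.9115·24.8220)/4.0036 = 2.05003; ln C = (Σln g − k·Σln s)/n = 0.75053.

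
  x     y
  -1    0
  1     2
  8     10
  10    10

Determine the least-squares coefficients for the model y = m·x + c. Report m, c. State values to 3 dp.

m = 0.976, c = 1.106

AᵀA·[m, c]ᵀ = Aᵀy reads: 166·m + 18·c = 182;  18·m + 4·c = 22.
Eliminating c: 4·(row 1) − 18·(row 2) gives 340·m = 4·182 − 18·22 = 332, so m = 83/85.
Then c = (22 − 18·(83/85))/4 = 94/85.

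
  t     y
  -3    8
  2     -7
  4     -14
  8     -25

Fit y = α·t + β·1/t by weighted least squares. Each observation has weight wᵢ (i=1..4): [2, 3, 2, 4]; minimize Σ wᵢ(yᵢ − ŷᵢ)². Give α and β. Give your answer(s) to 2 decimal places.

From the data, Σwᵢ·t·t = 318, Σwᵢ·t·1/t = 11, Σwᵢ·1/t·1/t = 167/144.
Moment sums: Σwᵢ·t·y = -1002, Σwᵢ·1/t·y = -106/3.
Determinant 318·(167/144) − 11² = 5947/24.
α = ((-1002)·(167/144) − 11·(-106/3))/(5947/24) = -18561/5947; β = (318·(-106/3) − 11·(-1002))/(5947/24) = -5136/5947.

α = -3.12, β = -0.86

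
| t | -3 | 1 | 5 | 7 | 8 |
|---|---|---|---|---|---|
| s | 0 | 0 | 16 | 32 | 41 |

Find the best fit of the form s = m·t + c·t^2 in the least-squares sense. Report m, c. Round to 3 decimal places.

m = 1.103, c = 0.491

Forming AᵀA = [[148, 954]; [954, 7204]] and Aᵀs = [632, 4592]ᵀ gives AᵀA·[m, c]ᵀ = Aᵀs.
Determinant 148·7204 − 954² = 156076.
m = (632·7204 − 954·4592)/156076 = 43040/39019; c = (148·4592 − 954·632)/156076 = 19172/39019.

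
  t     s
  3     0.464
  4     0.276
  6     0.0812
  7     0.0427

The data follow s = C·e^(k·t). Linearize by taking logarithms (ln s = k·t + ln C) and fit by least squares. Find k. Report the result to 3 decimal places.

k = -0.599

Linearized form: ln s = k·t + ln C. From the 4 transformed points,
AᵀA = [[110.0000, 20.0000]; [20.0000, 4]], rhs = [-44.5930, -7.7196]ᵀ  (here Σt = 20.0000, Σ(t)² = 110.0000, Σln s = -7.7196, Σt·ln s = -44.5930).
Δ = 110.0000·4 − (20.0000)² = 40.0000; k = (-44.5930·4 − 20.0000·-7.7196)/40.0000 = -0.59949, ln C = (110.0000·-7.7196 − 20.0000·-44.5930)/40.0000 = 1.06752.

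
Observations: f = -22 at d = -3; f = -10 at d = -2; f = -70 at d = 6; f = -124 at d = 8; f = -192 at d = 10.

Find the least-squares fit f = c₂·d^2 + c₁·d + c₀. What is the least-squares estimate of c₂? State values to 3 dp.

With design matrix A, AᵀA = [[15489, 1693, 213]; [1693, 213, 19]; [213, 19, 5]] and Aᵀf = [-29894, -3246, -418]ᵀ.
Inverting the 3×3 Gram matrix, [c₂, c₁, c₀]ᵀ = [-296528/153139, 58018/153139, -55828/21877]ᵀ.

c₂ = -1.936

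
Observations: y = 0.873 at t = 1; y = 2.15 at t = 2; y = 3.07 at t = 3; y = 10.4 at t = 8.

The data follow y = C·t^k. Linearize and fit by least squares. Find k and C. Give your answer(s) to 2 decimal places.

k = 1.18, C = 0.89

Linearized form: ln y = k·ln t + ln C. From the 4 transformed points,
AᵀA = [[6.0115, 3.8712]; [3.8712, 4]], rhs = [6.6325, 4.0931]ᵀ  (here Σln t = 3.8712, Σ(ln t)² = 6.0115, Σln y = 4.0931, Σln t·ln y = 6.6325).
Slope k = (n·Σln t·ln y − Σln t·Σln y)/(n·Σ(ln t)² − (Σln t)²) = (4·6.6325 − 3.8712·4.0931)/9.0597 = 1.17937; ln C = (Σln y − k·Σln t)/n = -0.11811, so C = exp(-0.11811) = 0.88860.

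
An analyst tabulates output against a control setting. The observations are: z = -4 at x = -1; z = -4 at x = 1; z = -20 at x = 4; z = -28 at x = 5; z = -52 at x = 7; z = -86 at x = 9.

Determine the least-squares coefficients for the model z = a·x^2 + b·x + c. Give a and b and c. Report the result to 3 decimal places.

a = -1.027, b = 0.077, c = -3.031

The normal system AᵀA·[a, b, c]ᵀ = Aᵀz is [[9845, 1261, 173]; [1261, 173, 25]; [173, 25, 6]]·[a, b, c]ᵀ = [-10542, -1358, -194]ᵀ.
Solving the 3×3 system (Gaussian elimination) gives a = -4682/4557, b = 352/4557, c = -4604/1519.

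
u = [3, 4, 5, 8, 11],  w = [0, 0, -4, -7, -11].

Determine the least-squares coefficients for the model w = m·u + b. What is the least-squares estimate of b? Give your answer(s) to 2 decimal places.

Compute the Gram sums: Σu·u = 235, Σu = 31, Σ1 = 5.
Moment sums: Σu·w = -197, Σw = -22.
So MᵀM·[m, b]ᵀ = Mᵀw: [[235, 31]; [31, 5]]·[m, b]ᵀ = [-197, -22]ᵀ.
Eliminating b: 5·(row 1) − 31·(row 2) gives 214·m = 5·(-197) − 31·(-22) = -303, so m = -303/214.
Then b = ((-22) − 31·(-303/214))/5 = 937/214.

b = 4.38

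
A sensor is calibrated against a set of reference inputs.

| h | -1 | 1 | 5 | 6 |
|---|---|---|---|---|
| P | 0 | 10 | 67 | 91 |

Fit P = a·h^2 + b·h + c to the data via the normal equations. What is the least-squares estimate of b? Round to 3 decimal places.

b = 4.676

Compute the Gram sums: Σh^2·h^2 = 1923, Σh^2·h = 341, Σh^2 = 63, Σh·h = 63, Σh = 11, Σ1 = 4.
For MᵀP: Σh^2·P = 4961, Σh·P = 891, ΣP = 168.
MᵀM·[a, b, c]ᵀ = MᵀP becomes [[1923, 341, 63]; [341, 63, 11]; [63, 11, 4]]·[a, b, c]ᵀ = [4961, 891, 168]ᵀ.
Solving the 3×3 system (Gaussian elimination) gives a = 7703/4684, b = 21901/4684, c = 7589/2342.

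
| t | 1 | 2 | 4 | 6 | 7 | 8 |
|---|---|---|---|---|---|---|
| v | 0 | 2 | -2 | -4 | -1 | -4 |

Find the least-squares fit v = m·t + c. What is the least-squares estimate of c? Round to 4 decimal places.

c = 1.4661

Normal-equation sums: Σt·t = 170, Σt = 28, Σ1 = 6.
And Σt·v = -67, Σv = -9.
Normal equations: [[170, 28]; [28, 6]]·[m, c]ᵀ = [-67, -9]ᵀ.
Determinant 170·6 − 28² = 236.
m = ((-67)·6 − 28·(-9))/236 = -75/118; c = (170·(-9) − 28·(-67))/236 = 173/118.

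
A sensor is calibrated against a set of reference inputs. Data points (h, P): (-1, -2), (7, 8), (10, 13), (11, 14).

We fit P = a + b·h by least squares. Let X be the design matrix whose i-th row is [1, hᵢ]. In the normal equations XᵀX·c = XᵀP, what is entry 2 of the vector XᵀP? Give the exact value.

Entry 2 ↔ basis h, so (XᵀP)_{2} = Σᵢ (h)·Pᵢ = (-1)·(-2) + (7)·(8) + (10)·(13) + (11)·(14) = 342.

342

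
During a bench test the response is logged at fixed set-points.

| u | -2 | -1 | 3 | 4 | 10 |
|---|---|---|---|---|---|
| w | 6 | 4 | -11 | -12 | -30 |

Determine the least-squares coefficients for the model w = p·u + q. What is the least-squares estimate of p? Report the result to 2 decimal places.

p = -3.05

Compute the Gram sums: Σu·u = 130, Σu = 14, Σ1 = 5.
And Σu·w = -397, Σw = -43.
So XᵀX·[p, q]ᵀ = Xᵀw: [[130, 14]; [14, 5]]·[p, q]ᵀ = [-397, -43]ᵀ.
det = 130·5 − 14² = 454.
p = ((-397)·5 − 14·(-43))/454 = -1383/454; q = (130·(-43) − 14·(-397))/454 = -16/227.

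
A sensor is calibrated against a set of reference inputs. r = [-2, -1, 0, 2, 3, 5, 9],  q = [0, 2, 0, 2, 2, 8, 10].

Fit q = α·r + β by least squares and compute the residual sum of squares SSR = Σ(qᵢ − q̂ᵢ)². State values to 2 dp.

SSR = 14.65

Setting ∂/∂α … = 0 gives: 124·α + 16·β = 138;  16·α + 7·β = 24.
Eliminating β: 7·(row 1) − 16·(row 2) gives 612·α = 7·138 − 16·24 = 582, so α = 97/102.
Then β = (24 − 16·(97/102))/7 = 64/51.
Residuals: 11/17, 173/102, -64/51, -59/51, -215/102, 203/102, 19/102; SSR = 249/17.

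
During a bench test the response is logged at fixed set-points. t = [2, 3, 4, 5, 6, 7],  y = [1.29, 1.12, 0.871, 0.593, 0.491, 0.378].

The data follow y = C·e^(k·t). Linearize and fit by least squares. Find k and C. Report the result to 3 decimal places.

k = -0.257, C = 2.287

Linearized form: ln y = k·t + ln C. From the 6 transformed points,
Σt = 27.0000, Σ(t)² = 139.0000, Σln y = -1.9769, Σt·ln y = -13.3939.
Normal system: [[139.0000, 27.0000]; [27.0000, 6]]·[k, ln C]ᵀ = [-13.3939, -1.9769]ᵀ.
Slope k = (n·Σt·ln y − Σt·Σln y)/(n·Σ(t)² − (Σt)²) = (6·-13.3939 − 27.0000·-1.9769)/105.0000 = -0.25703; ln C = (Σln y − k·Σt)/n = 0.82713, so C = exp(0.82713) = 2.28676.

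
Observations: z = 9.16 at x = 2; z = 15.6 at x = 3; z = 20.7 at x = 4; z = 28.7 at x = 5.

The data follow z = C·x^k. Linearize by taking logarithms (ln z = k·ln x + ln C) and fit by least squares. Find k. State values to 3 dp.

k = 1.221

Taking logs, ln z = k·ln x + ln C, so regress ln z on ln x.
Sums: Σln x = 4.7875, Σ(ln x)² = 6.1995, Σln z = 11.3491, Σln x·ln z = 14.1568.
Normal system: [[6.1995, 4.7875]; [4.7875, 4]]·[k, ln C]ᵀ = [14.1568, 11.3491]ᵀ.
Slope k = (n·Σln x·ln z − Σln x·Σln z)/(n·Σ(ln x)² − (Σln x)²) = (4·14.1568 − 4.7875·11.3491)/1.8779 = 1.22110; ln C = (Σln z − k·Σln x)/n = 1.37579.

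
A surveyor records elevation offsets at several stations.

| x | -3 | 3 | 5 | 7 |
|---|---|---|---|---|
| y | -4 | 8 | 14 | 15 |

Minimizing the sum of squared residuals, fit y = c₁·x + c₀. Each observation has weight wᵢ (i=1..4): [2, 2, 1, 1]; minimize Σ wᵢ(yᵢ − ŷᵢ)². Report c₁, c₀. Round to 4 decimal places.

c₁ = 2.0116, c₀ = 2.1434

MᵀWM·[c₁, c₀]ᵀ = MᵀWy reads: 110·c₁ + 12·c₀ = 247;  12·c₁ + 6·c₀ = 37.
det = 110·6 − 12² = 516.
c₁ = (247·6 − 12·37)/516 = 173/86; c₀ = (110·37 − 12·247)/516 = 553/258.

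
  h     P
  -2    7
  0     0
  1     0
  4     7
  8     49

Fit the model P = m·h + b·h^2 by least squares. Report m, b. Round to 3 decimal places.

The normal equations are: 85·m + 569·b = 406;  569·m + 4369·b = 3276.
Determinant 85·4369 − 569² = 47604.
m = (406·4369 − 569·3276)/47604 = -45115/23802; b = (85·3276 − 569·406)/47604 = 23723/23802.

m = -1.895, b = 0.997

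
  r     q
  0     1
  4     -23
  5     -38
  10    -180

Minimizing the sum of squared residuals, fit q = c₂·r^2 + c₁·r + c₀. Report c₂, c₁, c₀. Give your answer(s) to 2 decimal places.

From the data, Σr^2·r^2 = 10881, Σr^2·r = 1189, Σr^2 = 141, Σr·r = 141, Σr = 19, Σ1 = 4.
For Mᵀq: Σr^2·q = -19318, Σr·q = -2082, Σq = -240.
Normal equations: [[10881, 1189, 141]; [1189, 141, 19]; [141, 19, 4]]·[c₂, c₁, c₀]ᵀ = [-19318, -2082, -240]ᵀ.
Solving the 3×3 system (Gaussian elimination) gives c₂ = -6191/3035, c₁ = 7009/3035, c₀ = 568/607.

c₂ = -2.04, c₁ = 2.31, c₀ = 0.94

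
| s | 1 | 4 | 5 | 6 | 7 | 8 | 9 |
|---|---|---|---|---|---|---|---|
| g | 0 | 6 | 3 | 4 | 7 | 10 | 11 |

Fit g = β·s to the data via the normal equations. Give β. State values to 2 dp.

β = 1.07

Compute the Gram sums: Σs·s = 272.
And Σs·g = 291.
Hence β = 291 / 272 ≈ 1.06985.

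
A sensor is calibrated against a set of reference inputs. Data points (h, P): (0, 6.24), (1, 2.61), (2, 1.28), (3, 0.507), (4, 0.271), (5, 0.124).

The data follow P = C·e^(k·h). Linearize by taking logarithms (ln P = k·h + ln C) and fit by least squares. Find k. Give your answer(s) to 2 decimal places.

Taking logs, ln P = k·h + ln C, so regress ln P on h.
Σh = 15.0000, Σ(h)² = 55.0000, Σln P = -1.0352, Σh·ln P = -16.2446.
Equations: 55.0000·k + 15.0000·ln C = -16.2446;  15.0000·k + 6·ln C = -1.0352.
Solving (det = 105.0000): k = -0.78038, ln C = 1.77843.

k = -0.78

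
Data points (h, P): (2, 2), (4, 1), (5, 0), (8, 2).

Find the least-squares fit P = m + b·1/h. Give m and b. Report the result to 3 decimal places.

AᵀA·[m, b]ᵀ = AᵀP reads: 4·m + (43/40)·b = 5;  (43/40)·m + (589/1600)·b = 3/2.
(Σ1 = 4, Σ1/h = 43/40, Σ1/h·1/h = 589/1600, ΣP = 5, Σ1/h·P = 3/2.)
Δ = 4·(589/1600) − (43/40)² = 507/1600.
m = (5·(589/1600) − (43/40)·(3/2))/(507/1600) = 365/507; b = (4·(3/2) − (43/40)·5)/(507/1600) = 1000/507.

m = 0.720, b = 1.972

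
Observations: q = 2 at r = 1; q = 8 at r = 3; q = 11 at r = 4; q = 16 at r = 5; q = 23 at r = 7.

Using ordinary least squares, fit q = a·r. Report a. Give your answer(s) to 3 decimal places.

Forming AᵀA = [[100]] and Aᵀq = [311]ᵀ gives AᵀA·[a]ᵀ = Aᵀq.
Hence a = 311 / 100 ≈ 3.11.

a = 3.110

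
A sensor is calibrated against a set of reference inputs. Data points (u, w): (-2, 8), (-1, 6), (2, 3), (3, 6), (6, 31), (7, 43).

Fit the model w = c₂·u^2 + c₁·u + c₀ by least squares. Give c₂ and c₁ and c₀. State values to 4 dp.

c₂ = 1.0592, c₁ = -1.5327, c₀ = 1.8153

Forming MᵀM = [[3811, 585, 103]; [585, 103, 15]; [103, 15, 6]] and Mᵀw = [3327, 489, 97]ᵀ gives MᵀM·[c₂, c₁, c₀]ᵀ = Mᵀw.
Inverting the 3×3 Gram matrix, [c₂, c₁, c₀]ᵀ = [161/152, -30519/19912, 18073/9956]ᵀ.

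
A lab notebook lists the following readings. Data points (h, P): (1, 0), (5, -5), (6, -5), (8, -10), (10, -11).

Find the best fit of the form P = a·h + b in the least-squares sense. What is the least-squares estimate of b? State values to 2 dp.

b = 1.50

Setting ∂/∂a … = 0 gives: 226·a + 30·b = -245;  30·a + 5·b = -31.
(Σh·h = 226, Σh = 30, Σ1 = 5, Σh·P = -245, ΣP = -31.)
Eliminating b: 5·(row 1) − 30·(row 2) gives 230·a = 5·(-245) − 30·(-31) = -295, so a = -59/46.
Then b = ((-31) − 30·(-59/46))/5 = 172/115.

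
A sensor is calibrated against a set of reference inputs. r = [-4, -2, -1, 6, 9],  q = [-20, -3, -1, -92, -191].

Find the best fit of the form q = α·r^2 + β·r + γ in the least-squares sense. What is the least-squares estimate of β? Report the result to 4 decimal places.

Compute the Gram sums: Σr^2·r^2 = 8130, Σr^2·r = 872, Σr^2 = 138, Σr·r = 138, Σr = 8, Σ1 = 5.
Moment sums: Σr^2·q = -19116, Σr·q = -2184, Σq = -307.
So AᵀA·[α, β, γ]ᵀ = Aᵀq: [[8130, 872, 138]; [872, 138, 8]; [138, 8, 5]]·[α, β, γ]ᵀ = [-19116, -2184, -307]ᵀ.
Solving the 3×3 system (Gaussian elimination) gives α = -287659/146191, β = -480420/146191, γ = -268067/146191.

β = -3.2862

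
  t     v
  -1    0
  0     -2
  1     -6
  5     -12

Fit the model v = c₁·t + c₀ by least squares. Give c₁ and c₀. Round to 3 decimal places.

Forming MᵀM = [[27, 5]; [5, 4]] and Mᵀv = [-66, -20]ᵀ gives MᵀM·[c₁, c₀]ᵀ = Mᵀv.
Eliminating c₀: 4·(row 1) − 5·(row 2) gives 83·c₁ = 4·(-66) − 5·(-20) = -164, so c₁ = -164/83.
Then c₀ = ((-20) − 5·(-164/83))/4 = -210/83.

c₁ = -1.976, c₀ = -2.530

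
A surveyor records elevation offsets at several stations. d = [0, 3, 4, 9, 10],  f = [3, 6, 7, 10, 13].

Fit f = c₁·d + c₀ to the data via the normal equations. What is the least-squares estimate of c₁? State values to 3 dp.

c₁ = 0.893

Forming MᵀM = [[206, 26]; [26, 5]] and Mᵀf = [266, 39]ᵀ gives MᵀM·[c₁, c₀]ᵀ = Mᵀf.
Eliminating c₀: 5·(row 1) − 26·(row 2) gives 354·c₁ = 5·266 − 26·39 = 316, so c₁ = 158/177.
Then c₀ = (39 − 26·(158/177))/5 = 559/177.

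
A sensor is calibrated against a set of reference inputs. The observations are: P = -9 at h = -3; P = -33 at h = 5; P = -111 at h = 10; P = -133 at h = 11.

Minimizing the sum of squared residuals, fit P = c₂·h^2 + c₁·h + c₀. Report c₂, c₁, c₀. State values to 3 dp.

Compute the Gram sums: Σh^2·h^2 = 25347, Σh^2·h = 2429, Σh^2 = 255, Σh·h = 255, Σh = 23, Σ1 = 4.
And Σh^2·P = -28099, Σh·P = -2711, ΣP = -286.
So AᵀA·[c₂, c₁, c₀]ᵀ = AᵀP: [[25347, 2429, 255]; [2429, 255, 23]; [255, 23, 4]]·[c₂, c₁, c₀]ᵀ = [-28099, -2711, -286]ᵀ.
Solving the 3×3 system (Gaussian elimination) gives c₂ = -92170/94501, c₁ = -98156/94501, c₀ = -316587/94501.

c₂ = -0.975, c₁ = -1.039, c₀ = -3.350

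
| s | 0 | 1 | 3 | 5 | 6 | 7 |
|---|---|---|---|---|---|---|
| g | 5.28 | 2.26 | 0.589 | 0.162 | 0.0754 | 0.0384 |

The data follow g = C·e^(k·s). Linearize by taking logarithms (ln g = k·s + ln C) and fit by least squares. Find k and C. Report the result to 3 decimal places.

k = -0.693, C = 4.891

Linearized form: ln g = k·s + ln C. From the 6 transformed points,
XᵀX = [[120.0000, 22.0000]; [22.0000, 6]], rhs = [-48.2010, -5.7148]ᵀ  (here Σs = 22.0000, Σ(s)² = 120.0000, Σln g = -5.7148, Σs·ln g = -48.2010).
Slope k = (n·Σs·ln g − Σs·Σln g)/(n·Σ(s)² − (Σs)²) = (6·-48.2010 − 22.0000·-5.7148)/236.0000 = -0.69271; ln C = (Σln g − k·Σs)/n = 1.58746, so C = exp(1.58746) = 4.89131.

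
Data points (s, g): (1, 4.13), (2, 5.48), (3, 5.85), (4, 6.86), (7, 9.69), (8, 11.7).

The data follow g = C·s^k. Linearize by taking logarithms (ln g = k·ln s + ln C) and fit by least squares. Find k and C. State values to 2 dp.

k = 0.48, C = 3.86

Let Y = ln g. Fitting Y = k·ln s + ln C by least squares:
Σln s = 7.2034, Σ(ln s)² = 11.7199, Σln g = 11.5422, Σln s·ln g = 15.3233.
Normal system: [[11.7199, 7.2034]; [7.2034, 6]]·[k, ln C]ᵀ = [15.3233, 11.5422]ᵀ.
Δ = 11.7199·6 − (7.2034)² = 18.4301; k = (15.3233·6 − 7.2034·11.5422)/18.4301 = 0.47728, ln C = (11.7199·11.5422 − 7.2034·15.3233)/18.4301 = 1.35069, so C = exp(1.35069) = 3.86010.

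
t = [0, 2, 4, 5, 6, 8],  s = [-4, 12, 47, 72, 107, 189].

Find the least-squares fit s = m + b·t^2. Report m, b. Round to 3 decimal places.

m = -1.748, b = 2.990

Setting ∂/∂m … = 0 gives: 6·m + 145·b = 423;  145·m + 6289·b = 18548.
(Σ1 = 6, Σt^2 = 145, Σt^2·t^2 = 6289, Σs = 423, Σt^2·s = 18548.)
det = 6·6289 − 145² = 16709.
m = (423·6289 − 145·18548)/16709 = -29213/16709; b = (6·18548 − 145·423)/16709 = 49953/16709.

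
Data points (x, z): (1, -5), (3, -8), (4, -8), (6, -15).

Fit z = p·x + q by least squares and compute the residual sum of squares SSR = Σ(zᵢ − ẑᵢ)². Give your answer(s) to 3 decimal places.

SSR = 5.923

Entries of MᵀM: Σx·x = 62, Σx = 14, Σ1 = 4.
For Mᵀz: Σx·z = -151, Σz = -36.
So MᵀM·[p, q]ᵀ = Mᵀz: [[62, 14]; [14, 4]]·[p, q]ᵀ = [-151, -36]ᵀ.
Determinant 62·4 − 14² = 52.
p = ((-151)·4 − 14·(-36))/52 = -25/13; q = (62·(-36) − 14·(-151))/52 = -59/26.
Residuals: -21/26, 1/26, 51/26, -31/26; SSR = 77/13.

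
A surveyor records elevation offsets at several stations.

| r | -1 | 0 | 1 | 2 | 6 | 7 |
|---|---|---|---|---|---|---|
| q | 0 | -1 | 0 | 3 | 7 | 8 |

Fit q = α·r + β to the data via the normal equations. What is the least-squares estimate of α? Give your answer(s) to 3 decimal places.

With design matrix A, AᵀA = [[91, 15]; [15, 6]] and Aᵀq = [104, 17]ᵀ.
Δ = 91·6 − 15² = 321.
α = (104·6 − 15·17)/321 = 123/107; β = (91·17 − 15·104)/321 = -13/321.

α = 1.150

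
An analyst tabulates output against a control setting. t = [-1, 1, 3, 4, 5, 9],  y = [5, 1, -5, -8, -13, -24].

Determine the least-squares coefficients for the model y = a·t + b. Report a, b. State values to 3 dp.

a = -2.992, b = 3.137

Entries of MᵀM: Σt·t = 133, Σt = 21, Σ1 = 6.
For Mᵀy: Σt·y = -332, Σy = -44.
MᵀM·[a, b]ᵀ = Mᵀy becomes [[133, 21]; [21, 6]]·[a, b]ᵀ = [-332, -44]ᵀ.
det = 133·6 − 21² = 357.
a = ((-332)·6 − 21·(-44))/357 = -356/119; b = (133·(-44) − 21·(-332))/357 = 160/51.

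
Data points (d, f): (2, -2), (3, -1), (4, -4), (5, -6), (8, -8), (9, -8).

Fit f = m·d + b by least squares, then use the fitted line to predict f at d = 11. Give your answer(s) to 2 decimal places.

f̂ = -10.72

Entries of XᵀX: Σd·d = 199, Σd = 31, Σ1 = 6.
Right-hand side: Σd·f = -189, Σf = -29.
XᵀX·[m, b]ᵀ = Xᵀf becomes [[199, 31]; [31, 6]]·[m, b]ᵀ = [-189, -29]ᵀ.
det = 199·6 − 31² = 233.
m = ((-189)·6 − 31·(-29))/233 = -235/233; b = (199·(-29) − 31·(-189))/233 = 88/233.
At d = 11: f̂ = (-235/233)·(11) + (88/233)·(1) = -2497/233.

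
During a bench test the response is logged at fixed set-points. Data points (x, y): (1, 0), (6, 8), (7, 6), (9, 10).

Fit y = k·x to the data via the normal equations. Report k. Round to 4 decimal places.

From the data, Σx·x = 167.
And Σx·y = 180.
AᵀA·[k]ᵀ = Aᵀy becomes [[167]]·[k]ᵀ = [180]ᵀ.
Hence k = 180 / 167 ≈ 1.07784.

k = 1.0778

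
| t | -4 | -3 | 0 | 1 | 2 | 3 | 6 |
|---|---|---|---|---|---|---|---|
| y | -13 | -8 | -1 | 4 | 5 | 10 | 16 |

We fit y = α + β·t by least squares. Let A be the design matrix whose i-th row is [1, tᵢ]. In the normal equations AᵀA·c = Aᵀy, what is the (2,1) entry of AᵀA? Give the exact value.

5

Row 2 ↔ basis t, column 1 ↔ basis 1, so (AᵀA)_{2,1} = Σᵢ t = (-4)·(1) + (-3)·(1) + (0)·(1) + (1)·(1) + (2)·(1) + (3)·(1) + (6)·(1) = 5.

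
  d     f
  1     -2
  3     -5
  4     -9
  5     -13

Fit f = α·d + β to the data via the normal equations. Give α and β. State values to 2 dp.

With design matrix X, XᵀX = [[51, 13]; [13, 4]] and Xᵀf = [-118, -29]ᵀ.
det = 51·4 − 13² = 35.
α = ((-118)·4 − 13·(-29))/35 = -19/7; β = (51·(-29) − 13·(-118))/35 = 11/7.

α = -2.71, β = 1.57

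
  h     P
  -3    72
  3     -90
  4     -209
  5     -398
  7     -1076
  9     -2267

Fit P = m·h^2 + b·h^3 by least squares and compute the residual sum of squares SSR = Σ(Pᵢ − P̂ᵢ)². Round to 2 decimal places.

SSR = 5.12

The normal equations are: 10005·m + 80005·b = -249807;  80005·m + 670269·b = -2089211.
(Σh^2·h^2 = 10005, Σh^2·h^3 = 80005, Σh^3·h^3 = 670269, Σh^2·P = -249807, Σh^3·P = -2089211.)
det = 10005·670269 − 80005² = 305241320.
m = ((-249807)·670269 − 80005·(-2089211))/305241320 = -72640507/76310330; b = (10005·(-2089211) − 80005·(-249807))/305241320 = -45837351/15262066.
Residuals: -19967031/38155165, -13061376/38155165, -59329269/38155165, 9284571/7631033, 30263364/38155165, -17246324/38155165; SSR = 195455383/38155165.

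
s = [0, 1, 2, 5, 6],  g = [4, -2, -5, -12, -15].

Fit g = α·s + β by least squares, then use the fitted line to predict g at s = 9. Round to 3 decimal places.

ĝ = -24.045

The normal equations are: 66·α + 14·β = -162;  14·α + 5·β = -30.
(Σs·s = 66, Σs = 14, Σ1 = 5, Σs·g = -162, Σg = -30.)
det = 66·5 − 14² = 134.
α = ((-162)·5 − 14·(-30))/134 = -195/67; β = (66·(-30) − 14·(-162))/134 = 144/67.
At s = 9: ĝ = (-195/67)·(9) + (144/67)·(1) = -1611/67.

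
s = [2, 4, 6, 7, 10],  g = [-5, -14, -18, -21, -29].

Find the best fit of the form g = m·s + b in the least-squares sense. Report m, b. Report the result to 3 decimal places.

From the data, Σs·s = 205, Σs = 29, Σ1 = 5.
And Σs·g = -611, Σg = -87.
Normal equations: [[205, 29]; [29, 5]]·[m, b]ᵀ = [-611, -87]ᵀ.
Eliminating b: 5·(row 1) − 29·(row 2) gives 184·m = 5·(-611) − 29·(-87) = -532, so m = -133/46.
Then b = ((-87) − 29·(-133/46))/5 = -29/46.

m = -2.891, b = -0.630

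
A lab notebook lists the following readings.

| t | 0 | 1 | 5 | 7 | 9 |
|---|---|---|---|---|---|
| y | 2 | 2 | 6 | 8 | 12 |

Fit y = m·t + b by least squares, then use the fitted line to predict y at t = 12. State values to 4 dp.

AᵀA·[m, b]ᵀ = Aᵀy reads: 156·m + 22·b = 196;  22·m + 5·b = 30.
(Σt·t = 156, Σt = 22, Σ1 = 5, Σt·y = 196, Σy = 30.)
det = 156·5 − 22² = 296.
m = (196·5 − 22·30)/296 = 40/37; b = (156·30 − 22·196)/296 = 46/37.
At t = 12: ŷ = (40/37)·(12) + (46/37)·(1) = 526/37.

ŷ = 14.2162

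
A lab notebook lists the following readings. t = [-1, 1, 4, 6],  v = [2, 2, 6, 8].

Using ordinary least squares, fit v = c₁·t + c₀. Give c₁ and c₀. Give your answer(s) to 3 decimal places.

c₁ = 0.931, c₀ = 2.172

Compute the Gram sums: Σt·t = 54, Σt = 10, Σ1 = 4.
For Aᵀv: Σt·v = 72, Σv = 18.
Δ = 54·4 − 10² = 116.
c₁ = (72·4 − 10·18)/116 = 27/29; c₀ = (54·18 − 10·72)/116 = 63/29.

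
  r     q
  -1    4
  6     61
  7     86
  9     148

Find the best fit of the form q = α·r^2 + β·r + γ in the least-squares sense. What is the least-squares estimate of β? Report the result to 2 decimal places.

β = -2.26

Entries of AᵀA: Σr^2·r^2 = 10259, Σr^2·r = 1287, Σr^2 = 167, Σr·r = 167, Σr = 21, Σ1 = 4.
Right-hand side: Σr^2·q = 18402, Σr·q = 2296, Σq = 299.
Normal equations: [[10259, 1287, 167]; [1287, 167, 21]; [167, 21, 4]]·[α, β, γ]ᵀ = [18402, 2296, 299]ᵀ.
Row-reducing yields α = 37945/18218, β = -41165/18218, γ = -3146/9109.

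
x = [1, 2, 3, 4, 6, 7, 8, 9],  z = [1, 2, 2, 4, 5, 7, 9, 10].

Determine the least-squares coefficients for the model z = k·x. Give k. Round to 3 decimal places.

k = 1.031

Setting ∂/∂k … = 0 gives: 260·k = 268.
Hence k = 268 / 260 ≈ 1.03077.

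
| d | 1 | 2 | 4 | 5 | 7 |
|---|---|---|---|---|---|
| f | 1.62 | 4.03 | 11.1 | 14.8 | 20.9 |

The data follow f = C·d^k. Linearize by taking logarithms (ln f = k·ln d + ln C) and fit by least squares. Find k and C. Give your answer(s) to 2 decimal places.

Let Y = ln f. Fitting Y = k·ln d + ln C by least squares:
AᵀA = [[8.7791, 5.6348]; [5.6348, 5]], rhs = [14.5547, 10.0175]ᵀ  (here Σln d = 5.6348, Σ(ln d)² = 8.7791, Σln f = 10.0175, Σln d·ln f = 14.5547).
Solving (det = 12.1448): k = 1.34437, ln C = 0.48845, so C = exp(0.48845) = 1.62979.

k = 1.34, C = 1.63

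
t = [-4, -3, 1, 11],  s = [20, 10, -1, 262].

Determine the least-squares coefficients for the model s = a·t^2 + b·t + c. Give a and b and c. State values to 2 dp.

Setting ∂/∂a … = 0 gives: 14979·a + 1241·b + 147·c = 32111;  1241·a + 147·b + 5·c = 2771;  147·a + 5·b + 4·c = 291.
Inverting the 3×3 Gram matrix, [a, b, c]ᵀ = [187737/92060, 164309/92060, -101839/23015]ᵀ.

a = 2.04, b = 1.78, c = -4.42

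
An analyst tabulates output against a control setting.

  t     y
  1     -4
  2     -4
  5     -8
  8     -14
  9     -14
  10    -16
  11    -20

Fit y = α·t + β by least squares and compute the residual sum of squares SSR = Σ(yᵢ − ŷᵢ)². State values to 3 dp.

SSR = 7.567

Compute the Gram sums: Σt·t = 396, Σt = 46, Σ1 = 7.
Moment sums: Σt·y = -670, Σy = -80.
Determinant 396·7 − 46² = 656.
α = ((-670)·7 − 46·(-80))/656 = -505/328; β = (396·(-80) − 46·(-670))/656 = -215/164.
Residuals: -377/328, 16/41, 331/328, -61/164, 383/328, 29/41, -575/328; SSR = 1241/164.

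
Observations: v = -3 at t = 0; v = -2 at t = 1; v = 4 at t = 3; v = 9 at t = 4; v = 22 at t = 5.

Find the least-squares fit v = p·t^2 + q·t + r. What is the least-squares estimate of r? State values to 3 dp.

The normal system XᵀX·[p, q, r]ᵀ = Xᵀv is [[963, 217, 51]; [217, 51, 13]; [51, 13, 5]]·[p, q, r]ᵀ = [728, 156, 30]ᵀ.
Row-reducing yields p = 211/154, q = -337/154, r = -16/7.

r = -2.286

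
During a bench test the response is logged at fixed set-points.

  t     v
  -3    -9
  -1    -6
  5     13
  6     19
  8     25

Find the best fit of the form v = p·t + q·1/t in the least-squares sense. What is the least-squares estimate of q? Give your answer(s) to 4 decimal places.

q = 2.6081

Normal-equation sums: Σt·t = 135, Σt·1/t = 5, Σ1/t·1/t = 17201/14400.
Moment sums: Σt·v = 412, Σ1/t·v = 2147/120.
Normal equations: [[135, 5]; [5, 17201/14400]]·[p, q]ᵀ = [412, 2147/120]ᵀ.
Determinant 135·(17201/14400) − 5² = 43603/320.
p = (412·(17201/14400) − 5·(2147/120))/(43603/320) = 5798612/1962135; q = (135·(2147/120) − 5·412)/(43603/320) = 113720/43603.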